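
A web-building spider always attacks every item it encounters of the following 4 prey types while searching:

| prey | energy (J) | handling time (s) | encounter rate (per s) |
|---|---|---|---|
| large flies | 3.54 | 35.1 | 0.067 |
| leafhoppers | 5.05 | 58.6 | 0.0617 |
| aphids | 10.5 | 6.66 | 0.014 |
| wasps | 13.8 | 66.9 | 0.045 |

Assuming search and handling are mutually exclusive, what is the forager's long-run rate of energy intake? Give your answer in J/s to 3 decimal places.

R = Σλ_iE_i / (1 + Σλ_ih_i)
Numerator: 0.067×3.54 + 0.0617×5.05 + 0.014×10.5 + 0.045×13.8 = 1.317
Denominator: 1 + 0.067×35.1 + 0.0617×58.6 + 0.014×6.66 + 0.045×66.9 = 10.07
R = 1.317/10.07 = 0.1307 J/s

0.131 J/s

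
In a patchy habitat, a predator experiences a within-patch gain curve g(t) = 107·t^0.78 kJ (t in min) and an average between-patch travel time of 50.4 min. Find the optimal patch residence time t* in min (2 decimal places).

By the marginal value theorem, leave when the instantaneous gain rate g'(t) equals the habitat-wide average g(t)/(T + t).
g'(t) = 0.78·107·t^-0.22. Setting 0.78·107·t^-0.22 = 107·t^0.78/(50.4+t) gives 0.78(50.4+t) = t, so 0.22·t = 0.78×50.4.
t* = 0.78×50.4/0.22 = 178.7 min.

178.69 min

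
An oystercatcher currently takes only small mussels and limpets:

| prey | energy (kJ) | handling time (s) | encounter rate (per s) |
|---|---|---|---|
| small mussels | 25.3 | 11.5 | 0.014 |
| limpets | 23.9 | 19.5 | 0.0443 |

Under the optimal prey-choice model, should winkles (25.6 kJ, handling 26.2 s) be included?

Yes

Intake rate on the current diet: R = (0.014×25.3 + 0.0443×23.9) / (1 + 0.014×11.5 + 0.0443×19.5) = 1.413/2.025 = 0.6978 kJ/s.
winkles: E/h = 25.6/26.2 = 0.9771 kJ/s.
0.9771 > 0.6978, so adding winkles raises the average — include it.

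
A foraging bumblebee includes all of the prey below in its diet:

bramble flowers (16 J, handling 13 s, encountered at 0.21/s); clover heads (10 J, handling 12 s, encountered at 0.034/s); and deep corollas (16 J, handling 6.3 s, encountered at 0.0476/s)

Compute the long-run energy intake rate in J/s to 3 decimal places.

R = Σλ_iE_i / (1 + Σλ_ih_i)
Numerator: 0.21×16 + 0.034×10 + 0.0476×16 = 4.462
Denominator: 1 + 0.21×13 + 0.034×12 + 0.0476×6.3 = 4.438
R = 4.462/4.438 = 1.005 J/s

1.005 J/s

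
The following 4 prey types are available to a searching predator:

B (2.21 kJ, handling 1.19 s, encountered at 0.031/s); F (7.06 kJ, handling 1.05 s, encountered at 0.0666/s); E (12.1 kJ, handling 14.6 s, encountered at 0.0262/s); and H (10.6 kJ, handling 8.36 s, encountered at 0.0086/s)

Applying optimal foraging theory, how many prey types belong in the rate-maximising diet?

4

Rank by E/h (kJ/s): F 6.72, B 1.86, H 1.27, E 0.829. Include each in turn until the next type's E/h falls below the running intake rate.
Rate on top 1: 0.4395. B: 1.86 > 0.4395 → include.
Rate on top 2: 0.4867. H: 1.27 > 0.4867 → include.
Rate on top 3: 0.5344. E: 0.829 > 0.5344 → include.
Optimal diet: F, B, H, E — 4 of 4 types.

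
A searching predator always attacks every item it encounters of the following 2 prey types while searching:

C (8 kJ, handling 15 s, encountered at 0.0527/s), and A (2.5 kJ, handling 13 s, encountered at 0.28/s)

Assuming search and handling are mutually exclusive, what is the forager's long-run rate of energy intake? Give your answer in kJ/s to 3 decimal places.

Energy encountered per unit search time: 0.0527×8 + 0.28×2.5 = 1.122 kJ/s.
Handling time per unit search time: 0.0527×15 + 0.28×13 = 4.431.
Rate = 1.122/(1 + 4.431) = 0.2065 kJ/s.

0.207 kJ/s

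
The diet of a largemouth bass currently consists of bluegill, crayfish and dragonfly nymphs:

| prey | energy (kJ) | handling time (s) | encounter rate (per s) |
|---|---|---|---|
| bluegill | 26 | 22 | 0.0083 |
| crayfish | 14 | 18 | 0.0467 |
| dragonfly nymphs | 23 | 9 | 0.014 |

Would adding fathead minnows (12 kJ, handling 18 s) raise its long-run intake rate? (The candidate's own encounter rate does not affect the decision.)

Yes

On bluegill, crayfish and dragonfly nymphs alone, R = ΣλE/(1+Σλh) = 1.192/2.149 = 0.5544 kJ/s.
Profitability of fathead minnows: 12/18 = 0.6667 kJ/s.
0.6667 > 0.5544, so adding fathead minnows raises the average — include it.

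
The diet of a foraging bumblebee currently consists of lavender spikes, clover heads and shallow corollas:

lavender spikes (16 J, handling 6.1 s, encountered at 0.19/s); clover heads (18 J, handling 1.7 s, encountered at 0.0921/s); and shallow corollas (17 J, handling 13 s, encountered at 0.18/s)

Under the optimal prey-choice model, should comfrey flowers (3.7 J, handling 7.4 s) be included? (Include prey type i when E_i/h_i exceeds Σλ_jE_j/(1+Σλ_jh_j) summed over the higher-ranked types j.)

No

On lavender spikes, clover heads and shallow corollas alone, R = ΣλE/(1+Σλh) = 7.758/4.656 = 1.666 J/s.
comfrey flowers: E/h = 3.7/7.4 = 0.5 J/s.
Since 0.5 < R, time spent handling comfrey flowers is better spent searching.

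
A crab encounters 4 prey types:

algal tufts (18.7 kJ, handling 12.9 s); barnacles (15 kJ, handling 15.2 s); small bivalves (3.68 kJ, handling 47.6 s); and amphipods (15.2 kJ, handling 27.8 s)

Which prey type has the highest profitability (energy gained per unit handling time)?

algal tufts

Profitability E/h (kJ/s): algal tufts = 18.7/12.9 = 1.45, barnacles = 15/15.2 = 0.987, small bivalves = 3.68/47.6 = 0.0773, amphipods = 15.2/27.8 = 0.547.
Ranked: algal tufts > barnacles > amphipods > small bivalves.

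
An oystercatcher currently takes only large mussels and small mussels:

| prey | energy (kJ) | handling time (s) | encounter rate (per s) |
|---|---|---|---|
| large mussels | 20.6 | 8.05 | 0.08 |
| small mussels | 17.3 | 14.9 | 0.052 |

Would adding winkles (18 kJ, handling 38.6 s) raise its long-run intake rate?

No

On large mussels and small mussels alone, R = ΣλE/(1+Σλh) = 2.548/2.419 = 1.053 kJ/s.
Profitability of winkles: 18/38.6 = 0.4663 kJ/s.
0.4663 < 1.053, so adding winkles would lower the average — exclude it.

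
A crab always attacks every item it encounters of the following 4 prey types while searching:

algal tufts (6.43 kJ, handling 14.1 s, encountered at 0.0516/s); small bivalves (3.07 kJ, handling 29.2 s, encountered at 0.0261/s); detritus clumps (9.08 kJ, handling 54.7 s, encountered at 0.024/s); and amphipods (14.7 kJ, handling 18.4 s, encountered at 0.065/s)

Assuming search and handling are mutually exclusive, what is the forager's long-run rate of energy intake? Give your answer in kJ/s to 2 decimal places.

0.32 kJ/s

R = (0.0516×6.43 + 0.0261×3.07 + 0.024×9.08 + 0.065×14.7) / (1 + 0.0516×14.1 + 0.0261×29.2 + 0.024×54.7 + 0.065×18.4) = 1.585/4.998 = 0.3172 kJ/s.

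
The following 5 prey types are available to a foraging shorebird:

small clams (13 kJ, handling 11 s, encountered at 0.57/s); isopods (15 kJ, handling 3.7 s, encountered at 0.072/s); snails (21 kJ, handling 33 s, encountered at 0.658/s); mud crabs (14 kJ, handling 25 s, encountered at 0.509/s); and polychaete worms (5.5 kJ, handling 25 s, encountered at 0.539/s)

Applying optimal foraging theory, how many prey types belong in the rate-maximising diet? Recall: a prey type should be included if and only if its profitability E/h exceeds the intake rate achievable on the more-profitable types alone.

Profitabilities (E/h, kJ/s): isopods 4.05, small clams 1.18, snails 0.636, mud crabs 0.56, polychaete worms 0.22. Add prey in this order while the next type's profitability exceeds the intake rate on those already taken.
Rate on top 1: 0.8528. small clams: 1.18 > 0.8528 → include.
Rate on top 2: 1.127. snails: 0.636 < 1.127 → exclude; stop.
Optimal diet: isopods, small clams — 2 of 5 types.

2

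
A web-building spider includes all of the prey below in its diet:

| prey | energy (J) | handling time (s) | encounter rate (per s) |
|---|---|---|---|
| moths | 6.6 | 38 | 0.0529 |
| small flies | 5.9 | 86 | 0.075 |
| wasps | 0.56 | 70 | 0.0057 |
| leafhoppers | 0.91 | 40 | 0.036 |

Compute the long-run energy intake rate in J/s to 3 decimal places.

Energy encountered per unit search time: 0.0529×6.6 + 0.075×5.9 + 0.0057×0.56 + 0.036×0.91 = 0.8276 J/s.
Handling time per unit search time: 0.0529×38 + 0.075×86 + 0.0057×70 + 0.036×40 = 10.3.
Rate = 0.8276/(1 + 10.3) = 0.07324 J/s.

0.073 J/s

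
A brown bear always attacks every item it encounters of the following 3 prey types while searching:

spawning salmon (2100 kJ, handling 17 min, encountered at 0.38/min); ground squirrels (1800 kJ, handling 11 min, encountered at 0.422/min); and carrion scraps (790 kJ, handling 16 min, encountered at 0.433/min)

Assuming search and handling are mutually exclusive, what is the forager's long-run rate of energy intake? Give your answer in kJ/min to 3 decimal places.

99.825 kJ/min

R = (0.38×2100 + 0.422×1800 + 0.433×790) / (1 + 0.38×17 + 0.422×11 + 0.433×16) = 1900/19.03 = 99.83 kJ/min.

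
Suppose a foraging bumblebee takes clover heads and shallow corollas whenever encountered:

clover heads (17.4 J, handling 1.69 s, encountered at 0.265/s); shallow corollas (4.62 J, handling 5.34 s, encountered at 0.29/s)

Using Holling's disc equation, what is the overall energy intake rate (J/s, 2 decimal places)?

R = Σλ_iE_i / (1 + Σλ_ih_i)
Numerator: 0.265×17.4 + 0.29×4.62 = 5.951
Denominator: 1 + 0.265×1.69 + 0.29×5.34 = 2.996
R = 5.951/2.996 = 1.986 J/s

1.99 J/s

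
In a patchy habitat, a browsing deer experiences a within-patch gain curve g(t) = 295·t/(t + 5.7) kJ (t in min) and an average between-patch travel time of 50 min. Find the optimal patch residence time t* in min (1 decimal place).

16.9 min

Optimal t* satisfies g'(t*) = g(t*)/(T + t*).
g'(t) = 295·5.7/(t + 5.7)². Setting 295·5.7/(t+5.7)² = 295t/[(t+5.7)(50+t)] gives 5.7(50+t) = t(t+5.7), so t² = 5.7×50 = 285.
t* = √285 = 16.88 min.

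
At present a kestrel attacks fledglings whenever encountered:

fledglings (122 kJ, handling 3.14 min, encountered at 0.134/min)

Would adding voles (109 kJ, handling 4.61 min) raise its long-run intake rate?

Intake rate on the current diet: R = (0.134×122) / (1 + 0.134×3.14) = 16.35/1.421 = 11.51 kJ/min.
Profitability of voles: 109/4.61 = 23.64 kJ/min.
23.64 > 11.51, so adding voles raises the average — include it.

Yes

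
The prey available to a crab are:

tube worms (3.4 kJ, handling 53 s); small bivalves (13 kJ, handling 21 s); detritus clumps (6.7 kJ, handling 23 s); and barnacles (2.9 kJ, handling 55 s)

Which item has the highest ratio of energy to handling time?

small bivalves

Profitability E/h (kJ/s): tube worms = 3.4/53 = 0.0642, small bivalves = 13/21 = 0.619, detritus clumps = 6.7/23 = 0.291, barnacles = 2.9/55 = 0.0527.
Ranked: small bivalves > detritus clumps > tube worms > barnacles.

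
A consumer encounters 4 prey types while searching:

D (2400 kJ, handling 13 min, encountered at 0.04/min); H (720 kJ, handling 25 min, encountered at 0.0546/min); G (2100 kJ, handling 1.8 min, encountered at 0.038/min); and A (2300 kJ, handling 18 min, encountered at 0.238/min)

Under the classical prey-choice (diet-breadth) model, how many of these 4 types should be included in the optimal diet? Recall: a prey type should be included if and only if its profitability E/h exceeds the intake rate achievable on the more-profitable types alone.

Profitabilities (E/h, kJ/min): G 1.17e+03, D 185, A 128, H 28.8. Add prey in this order while the next type's profitability exceeds the intake rate on those already taken.
Rate on top 1: 74.69. D: 185 > 74.69 → include.
Rate on top 2: 110.7. A: 128 > 110.7 → include.
Rate on top 3: 123.2. H: 28.8 < 123.2 → exclude; stop.
Optimal diet: G, D, A — 3 of 4 types.

3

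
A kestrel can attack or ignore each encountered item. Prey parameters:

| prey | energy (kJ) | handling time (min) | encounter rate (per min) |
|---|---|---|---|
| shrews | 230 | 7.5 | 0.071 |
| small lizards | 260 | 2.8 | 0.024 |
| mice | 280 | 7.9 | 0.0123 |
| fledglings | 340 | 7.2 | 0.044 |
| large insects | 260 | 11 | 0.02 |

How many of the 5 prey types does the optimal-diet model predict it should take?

5

E/h in descending order: small lizards 92.9, fledglings 47.2, mice 35.4, shrews 30.7, large insects 23.6 kJ/min. The optimal diet is the largest prefix of this list for which every included type satisfies E_i/h_i > R on the types above it.
Rate on top 1: 5.847. fledglings: 47.2 > 5.847 → include.
Rate on top 2: 15.32. mice: 35.4 > 15.32 → include.
Rate on top 3: 16.64. shrews: 30.7 > 16.64 → include.
Rate on top 4: 20.35. large insects: 23.6 > 20.35 → include.
Optimal diet: small lizards, fledglings, mice, shrews, large insects — 5 of 5 types.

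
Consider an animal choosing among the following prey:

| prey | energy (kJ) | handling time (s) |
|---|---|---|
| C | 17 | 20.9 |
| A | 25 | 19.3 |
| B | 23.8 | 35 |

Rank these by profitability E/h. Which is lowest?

In descending order of E/h:
A: 25/19.3 = 1.3 kJ/s
C: 17/20.9 = 0.813 kJ/s
B: 23.8/35 = 0.68 kJ/s

B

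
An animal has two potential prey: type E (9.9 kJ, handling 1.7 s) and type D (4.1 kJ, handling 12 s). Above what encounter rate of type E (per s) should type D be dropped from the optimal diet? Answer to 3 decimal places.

At the threshold, the rate on type E alone equals the profitability of type D: λ·9.9/(1 + λ·1.7) = 4.1/12 = 0.3417.
Rearranging, λ(9.9 − 0.3417×1.7) = 0.3417, so λ = 0.3417/9.319 = 0.03666 per s.

0.037 per s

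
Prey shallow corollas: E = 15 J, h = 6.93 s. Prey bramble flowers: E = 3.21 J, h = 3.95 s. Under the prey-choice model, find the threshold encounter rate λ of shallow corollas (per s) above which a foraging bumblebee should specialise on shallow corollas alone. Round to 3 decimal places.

At the threshold, the rate on shallow corollas alone equals the profitability of bramble flowers: λ·15/(1 + λ·6.93) = 3.21/3.95 = 0.8127.
Rearranging, λ(15 − 0.8127×6.93) = 0.8127, so λ = 0.8127/9.368 = 0.08675 per s.

0.087 per s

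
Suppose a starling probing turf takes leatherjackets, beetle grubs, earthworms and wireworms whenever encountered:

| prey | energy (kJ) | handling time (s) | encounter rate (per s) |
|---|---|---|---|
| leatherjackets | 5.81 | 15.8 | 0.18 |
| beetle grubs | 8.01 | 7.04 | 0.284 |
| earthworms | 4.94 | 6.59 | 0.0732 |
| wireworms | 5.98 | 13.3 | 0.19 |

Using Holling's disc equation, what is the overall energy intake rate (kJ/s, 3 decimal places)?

0.544 kJ/s

Energy encountered per unit search time: 0.18×5.81 + 0.284×8.01 + 0.0732×4.94 + 0.19×5.98 = 4.818 kJ/s.
Handling time per unit search time: 0.18×15.8 + 0.284×7.04 + 0.0732×6.59 + 0.19×13.3 = 7.853.
Rate = 4.818/(1 + 7.853) = 0.5443 kJ/s.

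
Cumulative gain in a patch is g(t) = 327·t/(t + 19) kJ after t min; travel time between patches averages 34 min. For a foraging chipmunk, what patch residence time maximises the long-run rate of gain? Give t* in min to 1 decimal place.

By the marginal value theorem, leave when the instantaneous gain rate g'(t) equals the habitat-wide average g(t)/(T + t).
g'(t) = 327·19/(t + 19)². Setting 327·19/(t+19)² = 327t/[(t+19)(34+t)] gives 19(34+t) = t(t+19), so t² = 19×34 = 646.
t* = √646 = 25.42 min.

25.4 min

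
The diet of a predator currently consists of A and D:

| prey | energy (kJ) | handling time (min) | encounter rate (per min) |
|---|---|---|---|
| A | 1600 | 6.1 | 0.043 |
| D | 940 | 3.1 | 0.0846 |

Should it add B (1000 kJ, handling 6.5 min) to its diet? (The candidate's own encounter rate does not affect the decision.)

Intake rate on the current diet: R = (0.043×1600 + 0.0846×940) / (1 + 0.043×6.1 + 0.0846×3.1) = 148.3/1.525 = 97.29 kJ/min.
B: E/h = 1000/6.5 = 153.8 kJ/min.
Since 153.8 > R, including B increases the long-run rate.

Yes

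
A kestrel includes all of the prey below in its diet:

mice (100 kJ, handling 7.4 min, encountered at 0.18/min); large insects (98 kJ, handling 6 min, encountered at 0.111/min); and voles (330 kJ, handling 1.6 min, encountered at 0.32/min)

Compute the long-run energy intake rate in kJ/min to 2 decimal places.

38.31 kJ/min

Energy encountered per unit search time: 0.18×100 + 0.111×98 + 0.32×330 = 134.5 kJ/min.
Handling time per unit search time: 0.18×7.4 + 0.111×6 + 0.32×1.6 = 2.51.
Rate = 134.5/(1 + 2.51) = 38.31 kJ/min.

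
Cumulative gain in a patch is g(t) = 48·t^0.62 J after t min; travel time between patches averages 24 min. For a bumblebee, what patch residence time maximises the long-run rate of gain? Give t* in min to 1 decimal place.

39.2 min

Maximise g(t)/(T+t): set derivative to zero → g'(t)(T+t) = g(t).
g'(t) = 0.62·48·t^-0.38. Setting 0.62·48·t^-0.38 = 48·t^0.62/(24+t) gives 0.62(24+t) = t, so 0.38·t = 0.62×24.
t* = 0.62×24/0.38 = 39.16 min.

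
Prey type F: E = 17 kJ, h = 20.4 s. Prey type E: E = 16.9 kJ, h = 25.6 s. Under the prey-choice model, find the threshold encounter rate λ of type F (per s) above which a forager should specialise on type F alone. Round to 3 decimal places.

0.187 per s

Drop type E once their profitability E₂/h₂ falls below the rate achievable on type F alone: E₂/h₂ = λE₁/(1 + λh₁).
Solve for λ: λE₁h₂ = E₂(1 + λh₁) → λ(E₁h₂ − E₂h₁) = E₂ → λ = E₂/(E₁h₂ − E₂h₁).
λ = 16.9/(17×25.6 − 16.9×20.4) = 16.9/90.44 = 0.1869 per s.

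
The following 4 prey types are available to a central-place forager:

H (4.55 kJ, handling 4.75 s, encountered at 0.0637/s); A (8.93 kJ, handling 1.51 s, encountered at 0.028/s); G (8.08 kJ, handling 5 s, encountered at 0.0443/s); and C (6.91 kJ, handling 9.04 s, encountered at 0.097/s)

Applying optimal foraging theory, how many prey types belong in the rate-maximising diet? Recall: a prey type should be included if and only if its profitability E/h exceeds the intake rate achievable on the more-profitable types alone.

4

E/h in descending order: A 5.91, G 1.62, H 0.958, C 0.764 kJ/s. The optimal diet is the largest prefix of this list for which every included type satisfies E_i/h_i > R on the types above it.
Rate on top 1: 0.2399. G: 1.62 > 0.2399 → include.
Rate on top 2: 0.4811. H: 0.958 > 0.4811 → include.
Rate on top 3: 0.5732. C: 0.764 > 0.5732 → include.
Optimal diet: A, G, H, C — 4 of 4 types.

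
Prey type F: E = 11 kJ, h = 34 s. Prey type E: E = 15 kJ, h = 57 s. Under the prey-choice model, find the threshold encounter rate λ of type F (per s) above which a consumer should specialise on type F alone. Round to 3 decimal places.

0.128 per s

At the threshold, the rate on type F alone equals the profitability of type E: λ·11/(1 + λ·34) = 15/57 = 0.2632.
Rearranging, λ(11 − 0.2632×34) = 0.2632, so λ = 0.2632/2.053 = 0.1282 per s.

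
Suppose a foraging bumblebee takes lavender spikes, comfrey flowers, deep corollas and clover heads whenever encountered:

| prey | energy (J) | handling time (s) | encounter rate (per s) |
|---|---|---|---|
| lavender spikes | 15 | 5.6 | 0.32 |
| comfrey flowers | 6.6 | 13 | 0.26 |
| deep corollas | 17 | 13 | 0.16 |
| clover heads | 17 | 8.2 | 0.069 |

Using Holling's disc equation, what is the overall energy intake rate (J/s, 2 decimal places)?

R = Σλ_iE_i / (1 + Σλ_ih_i)
Numerator: 0.32×15 + 0.26×6.6 + 0.16×17 + 0.069×17 = 10.41
Denominator: 1 + 0.32×5.6 + 0.26×13 + 0.16×13 + 0.069×8.2 = 8.818
R = 10.41/8.818 = 1.18 J/s

1.18 J/s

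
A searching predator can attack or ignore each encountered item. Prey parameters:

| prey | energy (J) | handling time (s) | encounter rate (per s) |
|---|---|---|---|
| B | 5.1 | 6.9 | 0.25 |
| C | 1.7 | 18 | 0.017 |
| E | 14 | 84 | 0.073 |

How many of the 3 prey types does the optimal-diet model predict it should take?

1

Profitabilities (E/h, J/s): B 0.739, E 0.167, C 0.0944. Add prey in this order while the next type's profitability exceeds the intake rate on those already taken.
Rate on top 1: 0.4679. E: 0.167 < 0.4679 → exclude; stop.
Optimal diet: B — 1 of 3 types.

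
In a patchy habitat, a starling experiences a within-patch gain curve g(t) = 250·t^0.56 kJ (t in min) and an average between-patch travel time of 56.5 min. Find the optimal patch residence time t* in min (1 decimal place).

71.9 min

By the marginal value theorem, leave when the instantaneous gain rate g'(t) equals the habitat-wide average g(t)/(T + t).
g'(t) = 0.56·250·t^-0.44. Setting 0.56·250·t^-0.44 = 250·t^0.56/(56.5+t) gives 0.56(56.5+t) = t, so 0.44·t = 0.56×56.5.
t* = 0.56×56.5/0.44 = 71.91 min.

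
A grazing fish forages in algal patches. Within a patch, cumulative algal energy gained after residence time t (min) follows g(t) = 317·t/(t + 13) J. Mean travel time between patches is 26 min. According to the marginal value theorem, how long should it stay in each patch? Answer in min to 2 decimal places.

Optimal t* satisfies g'(t*) = g(t*)/(T + t*).
g'(t) = 317·13/(t + 13)². Setting 317·13/(t+13)² = 317t/[(t+13)(26+t)] gives 13(26+t) = t(t+13), so t² = 13×26 = 338.
t* = √338 = 18.38 min.

18.38 min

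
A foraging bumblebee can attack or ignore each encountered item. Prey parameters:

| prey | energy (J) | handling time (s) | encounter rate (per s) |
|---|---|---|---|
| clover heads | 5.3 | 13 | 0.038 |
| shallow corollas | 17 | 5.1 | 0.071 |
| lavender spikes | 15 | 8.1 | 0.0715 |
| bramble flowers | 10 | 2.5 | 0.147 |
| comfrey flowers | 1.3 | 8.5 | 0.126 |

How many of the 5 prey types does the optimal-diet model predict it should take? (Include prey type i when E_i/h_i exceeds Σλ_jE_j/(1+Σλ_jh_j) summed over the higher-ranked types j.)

Profitabilities (E/h, J/s): bramble flowers 4, shallow corollas 3.33, lavender spikes 1.85, clover heads 0.408, comfrey flowers 0.153. Add prey in this order while the next type's profitability exceeds the intake rate on those already taken.
Rate on top 1: 1.075. shallow corollas: 3.33 > 1.075 → include.
Rate on top 2: 1.548. lavender spikes: 1.85 > 1.548 → include.
Rate on top 3: 1.624. clover heads: 0.408 < 1.624 → exclude; stop.
Optimal diet: bramble flowers, shallow corollas, lavender spikes — 3 of 5 types.

3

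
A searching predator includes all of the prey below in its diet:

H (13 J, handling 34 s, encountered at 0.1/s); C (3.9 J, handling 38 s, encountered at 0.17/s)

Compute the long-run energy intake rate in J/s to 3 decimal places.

0.181 J/s

R = (0.1×13 + 0.17×3.9) / (1 + 0.1×34 + 0.17×38) = 1.963/10.86 = 0.1808 J/s.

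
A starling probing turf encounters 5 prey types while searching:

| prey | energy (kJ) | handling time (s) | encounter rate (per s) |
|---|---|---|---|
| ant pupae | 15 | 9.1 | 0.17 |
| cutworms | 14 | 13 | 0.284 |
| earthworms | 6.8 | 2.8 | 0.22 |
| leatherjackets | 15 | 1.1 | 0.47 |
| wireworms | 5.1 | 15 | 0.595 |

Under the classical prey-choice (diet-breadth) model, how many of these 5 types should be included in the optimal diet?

Rank by E/h (kJ/s): leatherjackets 13.6, earthworms 2.43, ant pupae 1.65, cutworms 1.08, wireworms 0.34. Include each in turn until the next type's E/h falls below the running intake rate.
Rate on top 1: 4.647. earthworms: 2.43 < 4.647 → exclude; stop.
Optimal diet: leatherjackets — 1 of 5 types.

1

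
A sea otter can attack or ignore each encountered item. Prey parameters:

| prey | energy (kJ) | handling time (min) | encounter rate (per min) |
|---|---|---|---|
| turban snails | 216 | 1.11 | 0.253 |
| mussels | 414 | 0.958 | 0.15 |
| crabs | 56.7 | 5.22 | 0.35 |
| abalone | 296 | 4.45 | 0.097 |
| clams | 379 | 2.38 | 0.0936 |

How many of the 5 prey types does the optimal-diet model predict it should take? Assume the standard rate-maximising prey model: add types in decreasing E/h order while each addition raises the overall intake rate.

3

E/h in descending order: mussels 432, turban snails 195, clams 159, abalone 66.5, crabs 10.9 kJ/min. The optimal diet is the largest prefix of this list for which every included type satisfies E_i/h_i > R on the types above it.
Rate on top 1: 54.3. turban snails: 195 > 54.3 → include.
Rate on top 2: 81.96. clams: 159 > 81.96 → include.
Rate on top 3: 92.41. abalone: 66.5 < 92.41 → exclude; stop.
Optimal diet: mussels, turban snails, clams — 3 of 5 types.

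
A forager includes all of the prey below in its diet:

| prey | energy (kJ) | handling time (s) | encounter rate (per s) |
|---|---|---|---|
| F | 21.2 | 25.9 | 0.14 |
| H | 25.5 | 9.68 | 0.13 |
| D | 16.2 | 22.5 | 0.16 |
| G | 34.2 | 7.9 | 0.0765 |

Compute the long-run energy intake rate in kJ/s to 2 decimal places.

R = (0.14×21.2 + 0.13×25.5 + 0.16×16.2 + 0.0765×34.2) / (1 + 0.14×25.9 + 0.13×9.68 + 0.16×22.5 + 0.0765×7.9) = 11.49/10.09 = 1.139 kJ/s.

1.14 kJ/s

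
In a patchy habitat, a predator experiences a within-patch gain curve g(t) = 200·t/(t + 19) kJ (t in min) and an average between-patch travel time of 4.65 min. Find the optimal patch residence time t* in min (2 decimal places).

By the marginal value theorem, leave when the instantaneous gain rate g'(t) equals the habitat-wide average g(t)/(T + t).
g'(t) = 200·19/(t + 19)². Setting 200·19/(t+19)² = 200t/[(t+19)(4.65+t)] gives 19(4.65+t) = t(t+19), so t² = 19×4.65 = 88.35.
t* = √88.35 = 9.399 min.

9.40 min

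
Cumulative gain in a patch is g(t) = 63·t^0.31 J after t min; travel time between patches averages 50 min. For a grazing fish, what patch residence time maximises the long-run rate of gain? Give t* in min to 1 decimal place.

Maximise g(t)/(T+t): set derivative to zero → g'(t)(T+t) = g(t).
g'(t) = 0.31·63·t^-0.69. Setting 0.31·63·t^-0.69 = 63·t^0.31/(50+t) gives 0.31(50+t) = t, so 0.69·t = 0.31×50.
t* = 0.31×50/0.69 = 22.46 min.

22.5 min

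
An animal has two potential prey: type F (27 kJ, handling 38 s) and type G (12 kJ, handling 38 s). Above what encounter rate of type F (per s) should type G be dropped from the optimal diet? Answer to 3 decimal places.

0.021 per s

Drop type G once their profitability E₂/h₂ falls below the rate achievable on type F alone: E₂/h₂ = λE₁/(1 + λh₁).
Solve for λ: λE₁h₂ = E₂(1 + λh₁) → λ(E₁h₂ − E₂h₁) = E₂ → λ = E₂/(E₁h₂ − E₂h₁).
λ = 12/(27×38 − 12×38) = 12/570 = 0.02105 per s.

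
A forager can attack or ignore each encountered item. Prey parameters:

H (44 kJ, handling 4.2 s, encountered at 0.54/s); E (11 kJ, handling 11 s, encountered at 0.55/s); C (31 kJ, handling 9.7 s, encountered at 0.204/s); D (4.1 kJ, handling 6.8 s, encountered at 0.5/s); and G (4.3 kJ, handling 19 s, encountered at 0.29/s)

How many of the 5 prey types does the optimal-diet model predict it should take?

1

Profitabilities (E/h, kJ/s): H 10.5, C 3.2, E 1, D 0.603, G 0.226. Add prey in this order while the next type's profitability exceeds the intake rate on those already taken.
Rate on top 1: 7.271. C: 3.2 < 7.271 → exclude; stop.
Optimal diet: H — 1 of 5 types.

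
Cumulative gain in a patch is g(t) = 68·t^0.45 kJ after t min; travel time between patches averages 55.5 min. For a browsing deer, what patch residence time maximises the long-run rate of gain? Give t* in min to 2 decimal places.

45.41 min

Optimal t* satisfies g'(t*) = g(t*)/(T + t*).
g'(t) = 0.45·68·t^-0.55. Setting 0.45·68·t^-0.55 = 68·t^0.45/(55.5+t) gives 0.45(55.5+t) = t, so 0.55·t = 0.45×55.5.
t* = 0.45×55.5/0.55 = 45.41 min.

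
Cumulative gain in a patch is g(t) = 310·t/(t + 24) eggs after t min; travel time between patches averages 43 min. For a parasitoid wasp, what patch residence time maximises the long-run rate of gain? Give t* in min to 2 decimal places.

32.12 min

Optimal t* satisfies g'(t*) = g(t*)/(T + t*).
g'(t) = 310·24/(t + 24)². Setting 310·24/(t+24)² = 310t/[(t+24)(43+t)] gives 24(43+t) = t(t+24), so t² = 24×43 = 1032.
t* = √1032 = 32.12 min.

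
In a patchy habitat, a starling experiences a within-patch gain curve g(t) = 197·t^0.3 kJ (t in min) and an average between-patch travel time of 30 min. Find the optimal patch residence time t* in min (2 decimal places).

12.86 min

Optimal t* satisfies g'(t*) = g(t*)/(T + t*).
g'(t) = 0.3·197·t^-0.7. Setting 0.3·197·t^-0.7 = 197·t^0.3/(30+t) gives 0.3(30+t) = t, so 0.70·t = 0.3×30.
t* = 0.3×30/0.70 = 12.86 min.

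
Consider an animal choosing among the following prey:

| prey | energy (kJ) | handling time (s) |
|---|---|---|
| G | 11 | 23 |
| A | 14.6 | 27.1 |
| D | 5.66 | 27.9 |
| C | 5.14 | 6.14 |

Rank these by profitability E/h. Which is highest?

C

In descending order of E/h:
C: 5.14/6.14 = 0.837 kJ/s
A: 14.6/27.1 = 0.539 kJ/s
G: 11/23 = 0.478 kJ/s
D: 5.66/27.9 = 0.203 kJ/s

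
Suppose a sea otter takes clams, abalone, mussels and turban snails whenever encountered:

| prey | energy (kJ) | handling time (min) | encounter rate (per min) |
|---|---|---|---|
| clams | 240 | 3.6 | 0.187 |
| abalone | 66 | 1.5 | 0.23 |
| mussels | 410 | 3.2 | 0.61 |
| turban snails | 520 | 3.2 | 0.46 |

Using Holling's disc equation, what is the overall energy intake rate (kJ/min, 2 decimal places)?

Energy encountered per unit search time: 0.187×240 + 0.23×66 + 0.61×410 + 0.46×520 = 549.4 kJ/min.
Handling time per unit search time: 0.187×3.6 + 0.23×1.5 + 0.61×3.2 + 0.46×3.2 = 4.442.
Rate = 549.4/(1 + 4.442) = 100.9 kJ/min.

100.94 kJ/min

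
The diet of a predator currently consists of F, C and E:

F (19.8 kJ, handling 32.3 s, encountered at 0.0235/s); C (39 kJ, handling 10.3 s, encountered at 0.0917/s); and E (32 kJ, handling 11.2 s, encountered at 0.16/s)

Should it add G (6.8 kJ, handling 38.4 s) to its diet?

No

Intake rate on the current diet: R = (0.0235×19.8 + 0.0917×39 + 0.16×32) / (1 + 0.0235×32.3 + 0.0917×10.3 + 0.16×11.2) = 9.162/4.496 = 2.038 kJ/s.
G: E/h = 6.8/38.4 = 0.1771 kJ/s.
0.1771 < 2.038, so adding G would lower the average — exclude it.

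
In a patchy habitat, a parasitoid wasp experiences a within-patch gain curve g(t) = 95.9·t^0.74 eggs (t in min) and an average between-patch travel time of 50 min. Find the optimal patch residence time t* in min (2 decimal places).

142.31 min

Optimal t* satisfies g'(t*) = g(t*)/(T + t*).
g'(t) = 0.74·95.9·t^-0.26. Setting 0.74·95.9·t^-0.26 = 95.9·t^0.74/(50+t) gives 0.74(50+t) = t, so 0.26·t = 0.74×50.
t* = 0.74×50/0.26 = 142.3 min.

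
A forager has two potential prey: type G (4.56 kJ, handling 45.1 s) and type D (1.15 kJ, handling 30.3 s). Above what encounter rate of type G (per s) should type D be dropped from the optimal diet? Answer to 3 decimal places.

0.013 per s

The zero-one rule: include type D iff E₂/h₂ > λE₁/(1+λh₁). Equality gives the switch point.
λE₁h₂ = E₂ + λE₂h₁ ⇒ λ = E₂/(E₁h₂ − E₂h₁) = 1.15/(138.2 − 51.86) = 0.01333 per s.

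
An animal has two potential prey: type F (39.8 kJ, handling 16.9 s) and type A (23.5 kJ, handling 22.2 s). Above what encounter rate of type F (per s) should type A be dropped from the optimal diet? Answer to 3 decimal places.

0.048 per s

At the threshold, the rate on type F alone equals the profitability of type A: λ·39.8/(1 + λ·16.9) = 23.5/22.2 = 1.059.
Rearranging, λ(39.8 − 1.059×16.9) = 1.059, so λ = 1.059/21.91 = 0.04831 per s.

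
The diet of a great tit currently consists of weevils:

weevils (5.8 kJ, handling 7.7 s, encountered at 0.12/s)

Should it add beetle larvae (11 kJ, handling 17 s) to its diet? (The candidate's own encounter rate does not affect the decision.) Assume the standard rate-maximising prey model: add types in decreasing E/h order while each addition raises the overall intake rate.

Yes

Current rate: (0.12×5.8)/(1 + 0.12×7.7) = 0.3617 kJ/s.
Profitability of beetle larvae: 11/17 = 0.6471 kJ/s.
Since 0.6471 > R, including beetle larvae increases the long-run rate.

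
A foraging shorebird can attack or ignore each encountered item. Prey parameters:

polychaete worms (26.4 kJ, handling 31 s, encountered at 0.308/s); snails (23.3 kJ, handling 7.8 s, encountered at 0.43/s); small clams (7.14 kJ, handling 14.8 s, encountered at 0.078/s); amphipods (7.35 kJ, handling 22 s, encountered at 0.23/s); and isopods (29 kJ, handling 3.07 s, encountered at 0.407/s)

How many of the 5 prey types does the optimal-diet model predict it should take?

1

E/h in descending order: isopods 9.45, snails 2.99, polychaete worms 0.852, small clams 0.482, amphipods 0.334 kJ/s. The optimal diet is the largest prefix of this list for which every included type satisfies E_i/h_i > R on the types above it.
Rate on top 1: 5.247. snails: 2.99 < 5.247 → exclude; stop.
Optimal diet: isopods — 1 of 5 types.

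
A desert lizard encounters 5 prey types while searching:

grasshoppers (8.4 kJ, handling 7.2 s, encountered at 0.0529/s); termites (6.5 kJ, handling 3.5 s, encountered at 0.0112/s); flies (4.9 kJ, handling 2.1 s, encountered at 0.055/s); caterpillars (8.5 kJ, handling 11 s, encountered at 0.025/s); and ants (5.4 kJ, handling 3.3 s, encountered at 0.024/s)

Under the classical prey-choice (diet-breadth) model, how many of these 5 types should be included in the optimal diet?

Profitabilities (E/h, kJ/s): flies 2.33, termites 1.86, ants 1.64, grasshoppers 1.17, caterpillars 0.773. Add prey in this order while the next type's profitability exceeds the intake rate on those already taken.
Rate on top 1: 0.2416. termites: 1.86 > 0.2416 → include.
Rate on top 2: 0.2964. ants: 1.64 > 0.2964 → include.
Rate on top 3: 0.3824. grasshoppers: 1.17 > 0.3824 → include.
Rate on top 4: 0.5674. caterpillars: 0.773 > 0.5674 → include.
Optimal diet: flies, termites, ants, grasshoppers, caterpillars — 5 of 5 types.

5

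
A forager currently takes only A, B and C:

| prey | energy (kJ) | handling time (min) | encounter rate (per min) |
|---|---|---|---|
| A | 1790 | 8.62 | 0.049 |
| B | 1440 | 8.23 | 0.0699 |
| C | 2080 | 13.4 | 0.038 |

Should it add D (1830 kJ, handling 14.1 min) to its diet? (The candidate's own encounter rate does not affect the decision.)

Yes

Current rate: (0.049×1790 + 0.0699×1440 + 0.038×2080)/(1 + 0.049×8.62 + 0.0699×8.23 + 0.038×13.4) = 106.7 kJ/min.
Profitability of D: 1830/14.1 = 129.8 kJ/min.
129.8 > 106.7, so adding D raises the average — include it.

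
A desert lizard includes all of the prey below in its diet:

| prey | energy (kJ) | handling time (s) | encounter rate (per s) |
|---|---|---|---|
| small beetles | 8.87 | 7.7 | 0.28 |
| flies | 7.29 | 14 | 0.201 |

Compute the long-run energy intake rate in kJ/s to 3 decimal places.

0.661 kJ/s

R = (0.28×8.87 + 0.201×7.29) / (1 + 0.28×7.7 + 0.201×14) = 3.949/5.97 = 0.6615 kJ/s.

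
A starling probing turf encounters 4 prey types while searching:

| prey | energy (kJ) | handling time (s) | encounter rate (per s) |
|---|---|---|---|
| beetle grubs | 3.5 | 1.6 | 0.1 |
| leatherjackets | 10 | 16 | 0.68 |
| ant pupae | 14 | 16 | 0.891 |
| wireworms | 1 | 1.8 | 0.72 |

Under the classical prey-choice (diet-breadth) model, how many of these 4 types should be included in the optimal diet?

Rank by E/h (kJ/s): beetle grubs 2.19, ant pupae 0.875, leatherjackets 0.625, wireworms 0.556. Include each in turn until the next type's E/h falls below the running intake rate.
Rate on top 1: 0.3017. ant pupae: 0.875 > 0.3017 → include.
Rate on top 2: 0.8319. leatherjackets: 0.625 < 0.8319 → exclude; stop.
Optimal diet: beetle grubs, ant pupae — 2 of 4 types.

2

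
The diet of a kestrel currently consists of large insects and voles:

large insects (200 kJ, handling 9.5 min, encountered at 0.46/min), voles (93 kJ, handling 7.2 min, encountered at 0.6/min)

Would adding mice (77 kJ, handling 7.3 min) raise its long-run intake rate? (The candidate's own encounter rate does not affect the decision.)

Intake rate on the current diet: R = (0.46×200 + 0.6×93) / (1 + 0.46×9.5 + 0.6×7.2) = 147.8/9.69 = 15.25 kJ/min.
mice: E/h = 77/7.3 = 10.55 kJ/min.
10.55 < 15.25, so adding mice would lower the average — exclude it.

No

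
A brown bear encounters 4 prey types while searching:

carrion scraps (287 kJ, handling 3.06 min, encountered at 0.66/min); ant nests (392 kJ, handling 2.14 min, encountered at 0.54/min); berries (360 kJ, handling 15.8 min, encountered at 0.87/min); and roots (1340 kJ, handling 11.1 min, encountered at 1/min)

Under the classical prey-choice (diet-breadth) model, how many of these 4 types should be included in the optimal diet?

E/h in descending order: ant nests 183, roots 121, carrion scraps 93.8, berries 22.8 kJ/min. The optimal diet is the largest prefix of this list for which every included type satisfies E_i/h_i > R on the types above it.
Rate on top 1: 98.2. roots: 121 > 98.2 → include.
Rate on top 2: 117.1. carrion scraps: 93.8 < 117.1 → exclude; stop.
Optimal diet: ant nests, roots — 2 of 4 types.

2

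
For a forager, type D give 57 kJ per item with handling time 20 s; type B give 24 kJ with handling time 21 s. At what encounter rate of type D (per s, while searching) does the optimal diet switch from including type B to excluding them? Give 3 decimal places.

0.033 per s

The zero-one rule: include type B iff E₂/h₂ > λE₁/(1+λh₁). Equality gives the switch point.
λE₁h₂ = E₂ + λE₂h₁ ⇒ λ = E₂/(E₁h₂ − E₂h₁) = 24/(1197 − 480) = 0.03347 per s.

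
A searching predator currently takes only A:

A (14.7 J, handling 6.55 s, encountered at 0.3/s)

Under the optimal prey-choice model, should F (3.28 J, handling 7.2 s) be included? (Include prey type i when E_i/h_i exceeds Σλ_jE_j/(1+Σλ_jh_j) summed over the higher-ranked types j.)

No

On A alone, R = ΣλE/(1+Σλh) = 4.41/2.965 = 1.487 J/s.
Profitability of F: 3.28/7.2 = 0.4556 J/s.
0.4556 < 1.487, so adding F would lower the average — exclude it.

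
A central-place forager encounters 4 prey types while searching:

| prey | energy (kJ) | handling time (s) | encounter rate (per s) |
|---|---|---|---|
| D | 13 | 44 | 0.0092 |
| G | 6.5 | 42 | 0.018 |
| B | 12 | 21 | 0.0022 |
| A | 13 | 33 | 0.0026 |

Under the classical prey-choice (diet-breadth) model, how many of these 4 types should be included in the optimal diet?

Rank by E/h (kJ/s): B 0.571, A 0.394, D 0.295, G 0.155. Include each in turn until the next type's E/h falls below the running intake rate.
Rate on top 1: 0.02523. A: 0.394 > 0.02523 → include.
Rate on top 2: 0.05318. D: 0.295 > 0.05318 → include.
Rate on top 3: 0.117. G: 0.155 > 0.117 → include.
Optimal diet: B, A, D, G — 4 of 4 types.

4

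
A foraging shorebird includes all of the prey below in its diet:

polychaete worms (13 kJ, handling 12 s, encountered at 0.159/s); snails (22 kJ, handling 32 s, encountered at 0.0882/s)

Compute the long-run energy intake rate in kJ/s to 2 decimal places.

0.70 kJ/s

R = (0.159×13 + 0.0882×22) / (1 + 0.159×12 + 0.0882×32) = 4.007/5.73 = 0.6993 kJ/s.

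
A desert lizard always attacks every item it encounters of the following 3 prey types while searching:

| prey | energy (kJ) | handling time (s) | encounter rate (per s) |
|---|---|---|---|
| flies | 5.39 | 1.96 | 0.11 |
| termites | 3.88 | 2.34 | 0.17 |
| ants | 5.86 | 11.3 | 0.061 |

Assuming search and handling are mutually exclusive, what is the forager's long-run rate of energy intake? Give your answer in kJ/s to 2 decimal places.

0.70 kJ/s

Energy encountered per unit search time: 0.11×5.39 + 0.17×3.88 + 0.061×5.86 = 1.61 kJ/s.
Handling time per unit search time: 0.11×1.96 + 0.17×2.34 + 0.061×11.3 = 1.303.
Rate = 1.61/(1 + 1.303) = 0.6992 kJ/s.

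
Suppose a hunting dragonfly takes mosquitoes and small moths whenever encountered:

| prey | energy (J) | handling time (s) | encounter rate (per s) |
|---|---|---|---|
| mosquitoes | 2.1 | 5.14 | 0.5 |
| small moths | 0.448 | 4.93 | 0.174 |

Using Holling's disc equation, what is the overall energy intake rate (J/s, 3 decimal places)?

R = Σλ_iE_i / (1 + Σλ_ih_i)
Numerator: 0.5×2.1 + 0.174×0.448 = 1.128
Denominator: 1 + 0.5×5.14 + 0.174×4.93 = 4.428
R = 1.128/4.428 = 0.2547 J/s

0.255 J/s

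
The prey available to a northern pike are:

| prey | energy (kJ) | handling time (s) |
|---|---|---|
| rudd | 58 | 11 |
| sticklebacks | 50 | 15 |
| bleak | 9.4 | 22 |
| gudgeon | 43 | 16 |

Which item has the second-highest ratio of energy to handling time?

Profitability E/h (kJ/s): rudd = 58/11 = 5.27, sticklebacks = 50/15 = 3.33, bleak = 9.4/22 = 0.427, gudgeon = 43/16 = 2.69.
Ranked: rudd > sticklebacks > gudgeon > bleak.

sticklebacks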